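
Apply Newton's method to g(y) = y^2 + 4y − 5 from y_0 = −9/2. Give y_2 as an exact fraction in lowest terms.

−12201/2440

g'(y) = 2y + 4.
g(−9/2) = −11/4, g'(−9/2) = −5, so y_1 = (−9/2) − (−11/4)/(−5) = −101/20.
g(−101/20) = 121/400, g'(−101/20) = −61/10, so y_2 = (−101/20) − (121/400)/(−61/10) = −12201/2440.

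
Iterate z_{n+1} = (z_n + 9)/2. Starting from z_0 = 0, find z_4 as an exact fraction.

z_1 = (0 + 9)/2 = 9/2.
z_2 = ((9/2) + 9)/2 = 27/4.
z_3 = ((27/4) + 9)/2 = 63/8.
z_4 = ((63/8) + 9)/2 = 135/16.

135/16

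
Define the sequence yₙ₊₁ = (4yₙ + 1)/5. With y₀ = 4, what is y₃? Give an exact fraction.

317/125

y₁ = (4·4 + 1)/5 = 17/5.
y₂ = (4·(17/5) + 1)/5 = 73/25.
y₃ = (4·(73/25) + 1)/5 = 317/125.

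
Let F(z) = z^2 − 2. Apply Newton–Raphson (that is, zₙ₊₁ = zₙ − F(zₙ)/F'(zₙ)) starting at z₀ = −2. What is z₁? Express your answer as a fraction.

F'(z) = 2z.
F(−2) = 2, F'(−2) = −4, so z₁ = (−2) − 2/(−4) = −3/2.

−3/2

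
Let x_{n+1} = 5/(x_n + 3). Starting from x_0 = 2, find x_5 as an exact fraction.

355/298

x_1 = 5/(2 + 3) = 1.
x_2 = 5/(1 + 3) = 5/4.
x_3 = 5/(5/4 + 3) = 20/17.
x_4 = 5/(20/17 + 3) = 85/71.
x_5 = 5/(85/71 + 3) = 355/298.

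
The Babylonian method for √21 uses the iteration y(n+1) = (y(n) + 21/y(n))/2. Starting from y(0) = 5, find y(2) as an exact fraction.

527/115

y(1) = (5 + 21/5)/2 = 23/5.
y(2) = (23/5 + 21/(23/5))/2 = 527/115.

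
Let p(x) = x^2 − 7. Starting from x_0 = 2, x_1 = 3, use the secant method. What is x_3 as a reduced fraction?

37/14

p(2) = −3, p(3) = 2. x_2 = 3 − 2·(3 − 2)/(2 − (−3)) = 13/5.
p(3) = 2, p(13/5) = −6/25. x_3 = (13/5) − (−6/25)·((13/5) − 3)/((−6/25) − 2) = 37/14.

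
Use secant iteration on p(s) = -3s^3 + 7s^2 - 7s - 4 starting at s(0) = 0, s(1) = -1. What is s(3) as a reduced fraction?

p(0) = -4, p(-1) = 13. s(2) = (-1) - 13·((-1) - 0)/(13 - (-4)) = -4/17.
p(-1) = 13, p(-4/17) = -9464/4913. s(3) = (-4/17) - (-9464/4913)·((-4/17) - (-1))/((-9464/4913) - 13) = -1884/5641.

-1884/5641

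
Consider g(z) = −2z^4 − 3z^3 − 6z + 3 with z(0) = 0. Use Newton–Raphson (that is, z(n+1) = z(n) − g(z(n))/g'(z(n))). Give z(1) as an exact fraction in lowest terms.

g'(z) = −8z^3 − 9z^2 − 6.
g(0) = 3, g'(0) = −6, so z(1) = 0 − 3/(−6) = 1/2.

1/2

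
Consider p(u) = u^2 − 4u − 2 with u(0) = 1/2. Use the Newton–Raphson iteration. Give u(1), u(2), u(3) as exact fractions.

p'(u) = 2u − 4.
p(1/2) = −15/4, p'(1/2) = −3, so u(1) = (1/2) − (−15/4)/(−3) = −3/4.
p(−3/4) = 25/16, p'(−3/4) = −11/2, so u(2) = (−3/4) − (25/16)/(−11/2) = −41/88.
p(−41/88) = 625/7744, p'(−41/88) = −217/44, so u(3) = (−41/88) − (625/7744)/(−217/44) = −17169/38192.

u(1) = −3/4, u(2) = −41/88, u(3) = −17169/38192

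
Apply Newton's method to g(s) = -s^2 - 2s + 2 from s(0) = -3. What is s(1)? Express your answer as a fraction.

g'(s) = -2s - 2.
g(-3) = -1, g'(-3) = 4, so s(1) = (-3) - (-1)/4 = -11/4.

-11/4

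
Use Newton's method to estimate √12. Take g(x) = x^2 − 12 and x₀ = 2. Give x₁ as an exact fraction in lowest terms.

4

g'(x) = 2x.
g(2) = −8, g'(2) = 4, so x₁ = 2 − (−8)/4 = 4.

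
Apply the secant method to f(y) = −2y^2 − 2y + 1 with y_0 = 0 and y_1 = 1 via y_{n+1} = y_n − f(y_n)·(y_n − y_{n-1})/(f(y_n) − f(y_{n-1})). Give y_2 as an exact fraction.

1/4

f(0) = 1, f(1) = −3. y_2 = 1 − (−3)·(1 − 0)/((−3) − 1) = 1/4.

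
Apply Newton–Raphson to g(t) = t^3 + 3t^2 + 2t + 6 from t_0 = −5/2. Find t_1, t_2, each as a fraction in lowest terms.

t_1 = −74/23, t_2 = −252803/83651

g'(t) = 3t^2 + 6t + 2.
g(−5/2) = 33/8, g'(−5/2) = 23/4, so t_1 = (−5/2) − (33/8)/(23/4) = −74/23.
g(−74/23) = −32670/12167, g'(−74/23) = 7274/529, so t_2 = (−74/23) − (−32670/12167)/(7274/529) = −252803/83651.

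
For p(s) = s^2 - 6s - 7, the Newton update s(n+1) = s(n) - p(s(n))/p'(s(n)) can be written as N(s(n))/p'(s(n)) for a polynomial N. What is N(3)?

16

p'(s) = 2s - 6.
N(s) = s·p'(s) - p(s) = s·(2s - 6) - (s^2 - 6s - 7) = s^2 + 7.
N(3) = 16.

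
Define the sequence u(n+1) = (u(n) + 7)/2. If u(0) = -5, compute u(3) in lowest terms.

u(1) = ((-5) + 7)/2 = 1.
u(2) = (1 + 7)/2 = 4.
u(3) = (4 + 7)/2 = 11/2.

11/2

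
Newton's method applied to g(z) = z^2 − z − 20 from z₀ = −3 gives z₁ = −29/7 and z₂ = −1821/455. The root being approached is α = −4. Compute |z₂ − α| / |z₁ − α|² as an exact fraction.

7/65

z₁ − α = −29/7 − (−4) = −29/7 + 4 = −1/7, so |z₁ − α| = 1/7.
z₂ − α = −1821/455 − (−4) = −1821/455 + 4 = −1/455, so |z₂ − α| = 1/455.
|z₁ − α|² = 1/49.
Ratio = (1/455) / (1/49) = 7/65.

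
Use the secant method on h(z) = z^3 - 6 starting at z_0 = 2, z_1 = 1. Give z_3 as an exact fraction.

522/277

h(2) = 2, h(1) = -5. z_2 = 1 - (-5)·(1 - 2)/((-5) - 2) = 12/7.
h(1) = -5, h(12/7) = -330/343. z_3 = (12/7) - (-330/343)·((12/7) - 1)/((-330/343) - (-5)) = 522/277.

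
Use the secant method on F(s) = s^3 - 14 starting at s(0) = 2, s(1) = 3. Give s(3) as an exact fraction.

18386/7693

F(2) = -6, F(3) = 13. s(2) = 3 - 13·(3 - 2)/(13 - (-6)) = 44/19.
F(3) = 13, F(44/19) = -10842/6859. s(3) = (44/19) - (-10842/6859)·((44/19) - 3)/((-10842/6859) - 13) = 18386/7693.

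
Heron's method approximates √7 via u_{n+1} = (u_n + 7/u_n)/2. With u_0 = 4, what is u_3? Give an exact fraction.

1902497/719072

u_1 = (4 + 7/4)/2 = 23/8.
u_2 = (23/8 + 7/(23/8))/2 = 977/368.
u_3 = (977/368 + 7/(977/368))/2 = 1902497/719072.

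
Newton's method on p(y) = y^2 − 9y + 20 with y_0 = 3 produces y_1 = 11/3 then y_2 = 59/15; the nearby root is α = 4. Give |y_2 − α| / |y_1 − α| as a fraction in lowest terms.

y_1 − α = 11/3 − 4 = −1/3, so |y_1 − α| = 1/3.
y_2 − α = 59/15 − 4 = −1/15, so |y_2 − α| = 1/15.
Ratio = (1/15) / (1/3) = 1/5.

1/5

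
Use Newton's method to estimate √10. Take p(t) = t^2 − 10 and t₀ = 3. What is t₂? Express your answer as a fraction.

721/228

p'(t) = 2t.
p(3) = −1, p'(3) = 6, so t₁ = 3 − (−1)/6 = 19/6.
p(19/6) = 1/36, p'(19/6) = 19/3, so t₂ = (19/6) − (1/36)/(19/3) = 721/228.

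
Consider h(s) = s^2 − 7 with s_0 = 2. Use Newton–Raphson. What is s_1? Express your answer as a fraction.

11/4

h'(s) = 2s.
h(2) = −3, h'(2) = 4, so s_1 = 2 − (−3)/4 = 11/4.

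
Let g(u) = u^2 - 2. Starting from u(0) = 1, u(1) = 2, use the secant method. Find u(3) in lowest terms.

7/5

g(1) = -1, g(2) = 2. u(2) = 2 - 2·(2 - 1)/(2 - (-1)) = 4/3.
g(2) = 2, g(4/3) = -2/9. u(3) = (4/3) - (-2/9)·((4/3) - 2)/((-2/9) - 2) = 7/5.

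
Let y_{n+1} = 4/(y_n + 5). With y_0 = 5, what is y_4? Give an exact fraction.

y_1 = 4/(5 + 5) = 2/5.
y_2 = 4/(2/5 + 5) = 20/27.
y_3 = 4/(20/27 + 5) = 108/155.
y_4 = 4/(108/155 + 5) = 620/883.

620/883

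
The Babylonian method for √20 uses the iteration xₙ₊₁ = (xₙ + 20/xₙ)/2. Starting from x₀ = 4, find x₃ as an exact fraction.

51841/11592

x₁ = (4 + 20/4)/2 = 9/2.
x₂ = (9/2 + 20/(9/2))/2 = 161/36.
x₃ = (161/36 + 20/(161/36))/2 = 51841/11592.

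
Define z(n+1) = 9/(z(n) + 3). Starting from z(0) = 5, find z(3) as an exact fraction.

z(1) = 9/(5 + 3) = 9/8.
z(2) = 9/(9/8 + 3) = 24/11.
z(3) = 9/(24/11 + 3) = 33/19.

33/19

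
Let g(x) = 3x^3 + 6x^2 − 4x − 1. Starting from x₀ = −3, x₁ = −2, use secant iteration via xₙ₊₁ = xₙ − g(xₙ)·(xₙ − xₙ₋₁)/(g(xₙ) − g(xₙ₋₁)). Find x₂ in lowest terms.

g(−3) = −16, g(−2) = 7. x₂ = (−2) − 7·((−2) − (−3))/(7 − (−16)) = −53/23.

−53/23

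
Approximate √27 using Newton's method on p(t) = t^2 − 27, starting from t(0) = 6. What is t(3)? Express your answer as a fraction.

p'(t) = 2t.
p(6) = 9, p'(6) = 12, so t(1) = 6 − 9/12 = 21/4.
p(21/4) = 9/16, p'(21/4) = 21/2, so t(2) = (21/4) − (9/16)/(21/2) = 291/56.
p(291/56) = 9/3136, p'(291/56) = 291/28, so t(3) = (291/56) − (9/3136)/(291/28) = 56451/10864.

56451/10864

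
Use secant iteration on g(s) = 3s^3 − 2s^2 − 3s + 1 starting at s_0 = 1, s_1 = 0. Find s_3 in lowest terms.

g(1) = −1, g(0) = 1. s_2 = 0 − 1·(0 − 1)/(1 − (−1)) = 1/2.
g(0) = 1, g(1/2) = −5/8. s_3 = (1/2) − (−5/8)·((1/2) − 0)/((−5/8) − 1) = 4/13.

4/13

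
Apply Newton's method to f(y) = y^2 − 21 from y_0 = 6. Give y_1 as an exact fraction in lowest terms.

19/4

f'(y) = 2y.
f(6) = 15, f'(6) = 12, so y_1 = 6 − 15/12 = 19/4.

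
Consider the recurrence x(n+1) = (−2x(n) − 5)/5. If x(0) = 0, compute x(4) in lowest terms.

−87/125

x(1) = (−2·0 − 5)/5 = −1.
x(2) = (−2·(−1) − 5)/5 = −3/5.
x(3) = (−2·(−3/5) − 5)/5 = −19/25.
x(4) = (−2·(−19/25) − 5)/5 = −87/125.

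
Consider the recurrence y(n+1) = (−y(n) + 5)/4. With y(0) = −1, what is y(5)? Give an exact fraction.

513/512

y(1) = (−(−1) + 5)/4 = 3/2.
y(2) = (−(3/2) + 5)/4 = 7/8.
y(3) = (−(7/8) + 5)/4 = 33/32.
y(4) = (−(33/32) + 5)/4 = 127/128.
y(5) = (−(127/128) + 5)/4 = 513/512.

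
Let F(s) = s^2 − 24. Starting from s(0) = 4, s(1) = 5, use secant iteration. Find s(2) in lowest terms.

44/9

F(4) = −8, F(5) = 1. s(2) = 5 − 1·(5 − 4)/(1 − (−8)) = 44/9.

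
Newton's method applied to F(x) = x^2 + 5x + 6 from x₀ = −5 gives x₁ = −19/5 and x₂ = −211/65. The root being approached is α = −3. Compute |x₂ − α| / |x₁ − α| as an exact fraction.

x₁ − α = −19/5 − (−3) = −19/5 + 3 = −4/5, so |x₁ − α| = 4/5.
x₂ − α = −211/65 − (−3) = −211/65 + 3 = −16/65, so |x₂ − α| = 16/65.
Ratio = (16/65) / (4/5) = 4/13.

4/13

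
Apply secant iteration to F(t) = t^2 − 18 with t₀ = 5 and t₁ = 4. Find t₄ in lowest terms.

11960/2819

F(5) = 7, F(4) = −2. t₂ = 4 − (−2)·(4 − 5)/((−2) − 7) = 38/9.
F(4) = −2, F(38/9) = −14/81. t₃ = (38/9) − (−14/81)·((38/9) − 4)/((−14/81) − (−2)) = 157/37.
F(38/9) = −14/81, F(157/37) = 7/1369. t₄ = (157/37) − (7/1369)·((157/37) − (38/9))/((7/1369) − (−14/81)) = 11960/2819.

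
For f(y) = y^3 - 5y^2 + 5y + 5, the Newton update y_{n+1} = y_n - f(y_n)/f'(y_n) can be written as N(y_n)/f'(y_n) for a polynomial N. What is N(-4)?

f'(y) = 3y^2 - 10y + 5.
N(y) = y·f'(y) - f(y) = y·(3y^2 - 10y + 5) - (y^3 - 5y^2 + 5y + 5) = 2y^3 - 5y^2 - 5.
N(-4) = -213.

-213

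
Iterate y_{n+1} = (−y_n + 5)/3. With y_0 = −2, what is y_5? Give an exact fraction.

y_1 = (−(−2) + 5)/3 = 7/3.
y_2 = (−(7/3) + 5)/3 = 8/9.
y_3 = (−(8/9) + 5)/3 = 37/27.
y_4 = (−(37/27) + 5)/3 = 98/81.
y_5 = (−(98/81) + 5)/3 = 307/243.

307/243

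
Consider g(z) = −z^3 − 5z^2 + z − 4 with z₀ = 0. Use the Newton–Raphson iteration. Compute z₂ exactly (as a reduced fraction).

68/29

g'(z) = −3z^2 − 10z + 1.
g(0) = −4, g'(0) = 1, so z₁ = 0 − (−4)/1 = 4.
g(4) = −144, g'(4) = −87, so z₂ = 4 − (−144)/(−87) = 68/29.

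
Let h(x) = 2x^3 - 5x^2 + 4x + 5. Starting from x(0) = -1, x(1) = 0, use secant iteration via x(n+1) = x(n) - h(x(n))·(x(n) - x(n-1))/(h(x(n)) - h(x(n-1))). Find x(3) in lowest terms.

h(-1) = -6, h(0) = 5. x(2) = 0 - 5·(0 - (-1))/(5 - (-6)) = -5/11.
h(0) = 5, h(-5/11) = 2610/1331. x(3) = (-5/11) - (2610/1331)·((-5/11) - 0)/((2610/1331) - 5) = -605/809.

-605/809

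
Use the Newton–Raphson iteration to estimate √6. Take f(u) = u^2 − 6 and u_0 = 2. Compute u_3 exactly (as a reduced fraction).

4801/1960

f'(u) = 2u.
f(2) = −2, f'(2) = 4, so u_1 = 2 − (−2)/4 = 5/2.
f(5/2) = 1/4, f'(5/2) = 5, so u_2 = (5/2) − (1/4)/5 = 49/20.
f(49/20) = 1/400, f'(49/20) = 49/10, so u_3 = (49/20) − (1/400)/(49/10) = 4801/1960.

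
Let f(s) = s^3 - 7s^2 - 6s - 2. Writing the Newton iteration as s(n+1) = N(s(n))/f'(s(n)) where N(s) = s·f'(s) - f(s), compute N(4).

18

f'(s) = 3s^2 - 14s - 6.
N(s) = s·f'(s) - f(s) = s·(3s^2 - 14s - 6) - (s^3 - 7s^2 - 6s - 2) = 2s^3 - 7s^2 + 2.
N(4) = 18.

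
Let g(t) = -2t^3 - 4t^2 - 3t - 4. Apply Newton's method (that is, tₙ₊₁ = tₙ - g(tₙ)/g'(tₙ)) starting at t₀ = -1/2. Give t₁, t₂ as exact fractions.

g'(t) = -6t^2 - 8t - 3.
g(-1/2) = -13/4, g'(-1/2) = -1/2, so t₁ = (-1/2) - (-13/4)/(-1/2) = -7.
g(-7) = 507, g'(-7) = -241, so t₂ = (-7) - 507/(-241) = -1180/241.

t₁ = -7, t₂ = -1180/241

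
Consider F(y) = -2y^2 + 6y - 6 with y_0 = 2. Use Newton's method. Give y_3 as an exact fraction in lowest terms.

F'(y) = -4y + 6.
F(2) = -2, F'(2) = -2, so y_1 = 2 - (-2)/(-2) = 1.
F(1) = -2, F'(1) = 2, so y_2 = 1 - (-2)/2 = 2.
F(2) = -2, F'(2) = -2, so y_3 = 2 - (-2)/(-2) = 1.

1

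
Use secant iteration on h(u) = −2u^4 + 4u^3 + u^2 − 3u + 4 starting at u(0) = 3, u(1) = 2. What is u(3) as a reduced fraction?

297078/139751

h(3) = −50, h(2) = 2. u(2) = 2 − 2·(2 − 3)/(2 − (−50)) = 53/26.
h(2) = 2, h(53/26) = 317225/228488. u(3) = (53/26) − (317225/228488)·((53/26) − 2)/((317225/228488) − 2) = 297078/139751.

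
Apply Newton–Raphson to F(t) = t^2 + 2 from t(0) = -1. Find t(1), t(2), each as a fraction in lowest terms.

F'(t) = 2t.
F(-1) = 3, F'(-1) = -2, so t(1) = (-1) - 3/(-2) = 1/2.
F(1/2) = 9/4, F'(1/2) = 1, so t(2) = (1/2) - (9/4)/1 = -7/4.

t(1) = 1/2, t(2) = -7/4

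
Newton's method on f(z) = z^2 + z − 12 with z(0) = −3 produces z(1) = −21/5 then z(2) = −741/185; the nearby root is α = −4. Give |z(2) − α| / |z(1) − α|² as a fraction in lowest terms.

5/37

z(1) − α = −21/5 − (−4) = −21/5 + 4 = −1/5, so |z(1) − α| = 1/5.
z(2) − α = −741/185 − (−4) = −741/185 + 4 = −1/185, so |z(2) − α| = 1/185.
|z(1) − α|² = 1/25.
Ratio = (1/185) / (1/25) = 5/37.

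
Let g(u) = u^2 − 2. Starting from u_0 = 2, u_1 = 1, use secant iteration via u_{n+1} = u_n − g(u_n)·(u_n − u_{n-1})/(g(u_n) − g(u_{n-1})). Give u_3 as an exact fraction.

g(2) = 2, g(1) = −1. u_2 = 1 − (−1)·(1 − 2)/((−1) − 2) = 4/3.
g(1) = −1, g(4/3) = −2/9. u_3 = (4/3) − (−2/9)·((4/3) − 1)/((−2/9) − (−1)) = 10/7.

10/7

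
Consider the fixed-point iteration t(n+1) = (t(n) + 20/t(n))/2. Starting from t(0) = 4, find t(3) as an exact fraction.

t(1) = (4 + 20/4)/2 = 9/2.
t(2) = (9/2 + 20/(9/2))/2 = 161/36.
t(3) = (161/36 + 20/(161/36))/2 = 51841/11592.

51841/11592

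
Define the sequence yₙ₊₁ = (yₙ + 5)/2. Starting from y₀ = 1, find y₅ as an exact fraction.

y₁ = (1 + 5)/2 = 3.
y₂ = (3 + 5)/2 = 4.
y₃ = (4 + 5)/2 = 9/2.
y₄ = ((9/2) + 5)/2 = 19/4.
y₅ = ((19/4) + 5)/2 = 39/8.

39/8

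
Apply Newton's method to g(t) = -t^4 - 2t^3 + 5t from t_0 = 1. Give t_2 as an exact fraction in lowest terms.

14063/11085

g'(t) = -4t^3 - 6t^2 + 5.
g(1) = 2, g'(1) = -5, so t_1 = 1 - 2/(-5) = 7/5.
g(7/5) = -1456/625, g'(7/5) = -2217/125, so t_2 = (7/5) - (-1456/625)/(-2217/125) = 14063/11085.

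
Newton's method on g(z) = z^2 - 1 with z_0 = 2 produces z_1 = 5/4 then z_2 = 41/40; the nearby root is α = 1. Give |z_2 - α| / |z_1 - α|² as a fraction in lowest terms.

z_1 - α = 5/4 - 1 = 1/4, so |z_1 - α| = 1/4.
z_2 - α = 41/40 - 1 = 1/40, so |z_2 - α| = 1/40.
|z_1 - α|² = 1/16.
Ratio = (1/40) / (1/16) = 2/5.

2/5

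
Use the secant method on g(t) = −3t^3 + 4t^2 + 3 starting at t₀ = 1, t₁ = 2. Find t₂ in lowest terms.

13/9

g(1) = 4, g(2) = −5. t₂ = 2 − (−5)·(2 − 1)/((−5) − 4) = 13/9.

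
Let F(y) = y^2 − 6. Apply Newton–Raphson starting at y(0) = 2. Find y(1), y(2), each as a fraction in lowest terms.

y(1) = 5/2, y(2) = 49/20

F'(y) = 2y.
F(2) = −2, F'(2) = 4, so y(1) = 2 − (−2)/4 = 5/2.
F(5/2) = 1/4, F'(5/2) = 5, so y(2) = (5/2) − (1/4)/5 = 49/20.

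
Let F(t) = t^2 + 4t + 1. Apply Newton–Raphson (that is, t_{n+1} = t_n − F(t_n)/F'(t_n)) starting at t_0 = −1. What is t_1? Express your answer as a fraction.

0

F'(t) = 2t + 4.
F(−1) = −2, F'(−1) = 2, so t_1 = (−1) − (−2)/2 = 0.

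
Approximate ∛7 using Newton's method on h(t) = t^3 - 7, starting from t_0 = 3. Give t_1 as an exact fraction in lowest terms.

h'(t) = 3t^2.
h(3) = 20, h'(3) = 27, so t_1 = 3 - 20/27 = 61/27.

61/27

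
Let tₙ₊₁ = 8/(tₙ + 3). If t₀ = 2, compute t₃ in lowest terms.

184/109

t₁ = 8/(2 + 3) = 8/5.
t₂ = 8/(8/5 + 3) = 40/23.
t₃ = 8/(40/23 + 3) = 184/109.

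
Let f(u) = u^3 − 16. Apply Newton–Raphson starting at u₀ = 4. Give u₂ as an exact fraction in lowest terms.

70/27

f'(u) = 3u^2.
f(4) = 48, f'(4) = 48, so u₁ = 4 − 48/48 = 3.
f(3) = 11, f'(3) = 27, so u₂ = 3 − 11/27 = 70/27.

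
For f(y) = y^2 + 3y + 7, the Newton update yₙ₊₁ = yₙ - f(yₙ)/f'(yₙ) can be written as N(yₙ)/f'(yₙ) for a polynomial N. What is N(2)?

f'(y) = 2y + 3.
N(y) = y·f'(y) - f(y) = y·(2y + 3) - (y^2 + 3y + 7) = y^2 - 7.
N(2) = -3.

-3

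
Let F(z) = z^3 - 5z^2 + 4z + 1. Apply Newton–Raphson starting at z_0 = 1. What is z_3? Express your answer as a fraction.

F'(z) = 3z^2 - 10z + 4.
F(1) = 1, F'(1) = -3, so z_1 = 1 - 1/(-3) = 4/3.
F(4/3) = -5/27, F'(4/3) = -4, so z_2 = (4/3) - (-5/27)/(-4) = 139/108.
F(139/108) = -2825/1259712, F'(139/108) = -15167/3888, so z_3 = (139/108) - (-2825/1259712)/(-15167/3888) = 3160907/2457054.

3160907/2457054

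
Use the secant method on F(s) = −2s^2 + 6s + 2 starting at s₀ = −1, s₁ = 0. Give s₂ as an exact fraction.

F(−1) = −6, F(0) = 2. s₂ = 0 − 2·(0 − (−1))/(2 − (−6)) = −1/4.

−1/4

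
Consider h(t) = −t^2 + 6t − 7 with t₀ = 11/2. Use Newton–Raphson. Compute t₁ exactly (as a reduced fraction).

h'(t) = −2t + 6.
h(11/2) = −17/4, h'(11/2) = −5, so t₁ = (11/2) − (−17/4)/(−5) = 93/20.

93/20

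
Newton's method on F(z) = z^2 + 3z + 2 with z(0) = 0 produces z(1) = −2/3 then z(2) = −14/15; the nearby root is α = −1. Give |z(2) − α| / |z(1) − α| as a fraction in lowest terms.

1/5

z(1) − α = −2/3 − (−1) = −2/3 + 1 = 1/3, so |z(1) − α| = 1/3.
z(2) − α = −14/15 − (−1) = −14/15 + 1 = 1/15, so |z(2) − α| = 1/15.
Ratio = (1/15) / (1/3) = 1/5.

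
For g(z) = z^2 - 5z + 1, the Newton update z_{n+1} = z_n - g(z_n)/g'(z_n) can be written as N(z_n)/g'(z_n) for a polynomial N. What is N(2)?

g'(z) = 2z - 5.
N(z) = z·g'(z) - g(z) = z·(2z - 5) - (z^2 - 5z + 1) = z^2 - 1.
N(2) = 3.

3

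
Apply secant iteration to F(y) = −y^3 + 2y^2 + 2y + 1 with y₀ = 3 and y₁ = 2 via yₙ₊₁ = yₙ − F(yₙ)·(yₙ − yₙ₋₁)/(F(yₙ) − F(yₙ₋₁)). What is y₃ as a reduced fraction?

771/263

F(3) = −2, F(2) = 5. y₂ = 2 − 5·(2 − 3)/(5 − (−2)) = 19/7.
F(2) = 5, F(19/7) = 400/343. y₃ = (19/7) − (400/343)·((19/7) − 2)/((400/343) − 5) = 771/263.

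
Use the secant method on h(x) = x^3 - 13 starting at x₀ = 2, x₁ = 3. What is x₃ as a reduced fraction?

17593/7549

h(2) = -5, h(3) = 14. x₂ = 3 - 14·(3 - 2)/(14 - (-5)) = 43/19.
h(3) = 14, h(43/19) = -9660/6859. x₃ = (43/19) - (-9660/6859)·((43/19) - 3)/((-9660/6859) - 14) = 17593/7549.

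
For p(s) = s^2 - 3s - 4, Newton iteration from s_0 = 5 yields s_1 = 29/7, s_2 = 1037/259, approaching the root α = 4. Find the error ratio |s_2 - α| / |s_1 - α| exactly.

1/37

s_1 - α = 29/7 - 4 = 1/7, so |s_1 - α| = 1/7.
s_2 - α = 1037/259 - 4 = 1/259, so |s_2 - α| = 1/259.
Ratio = (1/259) / (1/7) = 1/37.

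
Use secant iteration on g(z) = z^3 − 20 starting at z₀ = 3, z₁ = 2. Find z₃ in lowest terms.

g(3) = 7, g(2) = −12. z₂ = 2 − (−12)·(2 − 3)/((−12) − 7) = 50/19.
g(2) = −12, g(50/19) = −12180/6859. z₃ = (50/19) − (−12180/6859)·((50/19) − 2)/((−12180/6859) − (−12)) = 1335/487.

1335/487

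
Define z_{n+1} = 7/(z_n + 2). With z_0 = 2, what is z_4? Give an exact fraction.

406/221

z_1 = 7/(2 + 2) = 7/4.
z_2 = 7/(7/4 + 2) = 28/15.
z_3 = 7/(28/15 + 2) = 105/58.
z_4 = 7/(105/58 + 2) = 406/221.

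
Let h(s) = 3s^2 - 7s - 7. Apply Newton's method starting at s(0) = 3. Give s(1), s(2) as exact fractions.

h'(s) = 6s - 7.
h(3) = -1, h'(3) = 11, so s(1) = 3 - (-1)/11 = 34/11.
h(34/11) = 3/121, h'(34/11) = 127/11, so s(2) = (34/11) - (3/121)/(127/11) = 4315/1397.

s(1) = 34/11, s(2) = 4315/1397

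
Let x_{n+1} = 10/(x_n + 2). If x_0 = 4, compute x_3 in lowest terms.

55/26

x_1 = 10/(4 + 2) = 5/3.
x_2 = 10/(5/3 + 2) = 30/11.
x_3 = 10/(30/11 + 2) = 55/26.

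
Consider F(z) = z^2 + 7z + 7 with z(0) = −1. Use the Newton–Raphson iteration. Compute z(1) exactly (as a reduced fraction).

−6/5

F'(z) = 2z + 7.
F(−1) = 1, F'(−1) = 5, so z(1) = (−1) − 1/5 = −6/5.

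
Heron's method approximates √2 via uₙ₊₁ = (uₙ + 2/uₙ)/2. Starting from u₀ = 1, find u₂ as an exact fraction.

u₁ = (1 + 2/1)/2 = 3/2.
u₂ = (3/2 + 2/(3/2))/2 = 17/12.

17/12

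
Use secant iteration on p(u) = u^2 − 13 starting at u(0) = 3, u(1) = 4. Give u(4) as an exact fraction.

p(3) = −4, p(4) = 3. u(2) = 4 − 3·(4 − 3)/(3 − (−4)) = 25/7.
p(4) = 3, p(25/7) = −12/49. u(3) = (25/7) − (−12/49)·((25/7) − 4)/((−12/49) − 3) = 191/53.
p(25/7) = −12/49, p(191/53) = −36/2809. u(4) = (191/53) − (−36/2809)·((191/53) − (25/7))/((−36/2809) − (−12/49)) = 4799/1331.

4799/1331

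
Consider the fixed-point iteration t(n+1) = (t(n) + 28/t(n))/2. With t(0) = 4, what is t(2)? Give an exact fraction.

233/44

t(1) = (4 + 28/4)/2 = 11/2.
t(2) = (11/2 + 28/(11/2))/2 = 233/44.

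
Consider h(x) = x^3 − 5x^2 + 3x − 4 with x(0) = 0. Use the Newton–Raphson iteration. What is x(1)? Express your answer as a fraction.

h'(x) = 3x^2 − 10x + 3.
h(0) = −4, h'(0) = 3, so x(1) = 0 − (−4)/3 = 4/3.

4/3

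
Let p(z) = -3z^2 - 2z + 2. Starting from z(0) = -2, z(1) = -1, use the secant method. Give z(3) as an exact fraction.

-38/31

p(-2) = -6, p(-1) = 1. z(2) = (-1) - 1·((-1) - (-2))/(1 - (-6)) = -8/7.
p(-1) = 1, p(-8/7) = 18/49. z(3) = (-8/7) - (18/49)·((-8/7) - (-1))/((18/49) - 1) = -38/31.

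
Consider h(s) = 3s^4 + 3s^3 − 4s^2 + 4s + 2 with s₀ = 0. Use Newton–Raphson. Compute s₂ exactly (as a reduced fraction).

h'(s) = 12s^3 + 9s^2 − 8s + 4.
h(0) = 2, h'(0) = 4, so s₁ = 0 − 2/4 = −1/2.
h(−1/2) = −19/16, h'(−1/2) = 35/4, so s₂ = (−1/2) − (−19/16)/(35/4) = −51/140.

−51/140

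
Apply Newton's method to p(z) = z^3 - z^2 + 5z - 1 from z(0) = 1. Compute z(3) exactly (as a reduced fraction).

121897/589491

p'(z) = 3z^2 - 2z + 5.
p(1) = 4, p'(1) = 6, so z(1) = 1 - 4/6 = 1/3.
p(1/3) = 16/27, p'(1/3) = 14/3, so z(2) = (1/3) - (16/27)/(14/3) = 13/63.
p(13/63) = -512/250047, p'(13/63) = 6238/1323, so z(3) = (13/63) - (-512/250047)/(6238/1323) = 121897/589491.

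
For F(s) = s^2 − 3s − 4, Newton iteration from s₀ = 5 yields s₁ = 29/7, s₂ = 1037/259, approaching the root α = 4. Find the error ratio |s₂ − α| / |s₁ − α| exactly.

1/37

s₁ − α = 29/7 − 4 = 1/7, so |s₁ − α| = 1/7.
s₂ − α = 1037/259 − 4 = 1/259, so |s₂ − α| = 1/259.
Ratio = (1/259) / (1/7) = 1/37.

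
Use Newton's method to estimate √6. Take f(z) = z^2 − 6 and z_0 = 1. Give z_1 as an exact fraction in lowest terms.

7/2

f'(z) = 2z.
f(1) = −5, f'(1) = 2, so z_1 = 1 − (−5)/2 = 7/2.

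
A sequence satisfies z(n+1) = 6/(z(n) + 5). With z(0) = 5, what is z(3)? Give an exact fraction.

z(1) = 6/(5 + 5) = 3/5.
z(2) = 6/(3/5 + 5) = 15/14.
z(3) = 6/(15/14 + 5) = 84/85.

84/85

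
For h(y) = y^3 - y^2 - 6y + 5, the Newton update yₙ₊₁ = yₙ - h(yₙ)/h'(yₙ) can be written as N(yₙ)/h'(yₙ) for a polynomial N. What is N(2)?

7

h'(y) = 3y^2 - 2y - 6.
N(y) = y·h'(y) - h(y) = y·(3y^2 - 2y - 6) - (y^3 - y^2 - 6y + 5) = 2y^3 - y^2 - 5.
N(2) = 7.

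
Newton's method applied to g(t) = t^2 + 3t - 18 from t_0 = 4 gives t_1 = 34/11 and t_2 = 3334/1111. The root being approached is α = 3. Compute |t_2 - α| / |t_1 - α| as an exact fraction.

t_1 - α = 34/11 - 3 = 1/11, so |t_1 - α| = 1/11.
t_2 - α = 3334/1111 - 3 = 1/1111, so |t_2 - α| = 1/1111.
Ratio = (1/1111) / (1/11) = 1/101.

1/101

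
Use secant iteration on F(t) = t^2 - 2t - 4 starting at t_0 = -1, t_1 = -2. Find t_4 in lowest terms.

F(-1) = -1, F(-2) = 4. t_2 = (-2) - 4·((-2) - (-1))/(4 - (-1)) = -6/5.
F(-2) = 4, F(-6/5) = -4/25. t_3 = (-6/5) - (-4/25)·((-6/5) - (-2))/((-4/25) - 4) = -16/13.
F(-6/5) = -4/25, F(-16/13) = -4/169. t_4 = (-16/13) - (-4/169)·((-16/13) - (-6/5))/((-4/169) - (-4/25)) = -89/72.

-89/72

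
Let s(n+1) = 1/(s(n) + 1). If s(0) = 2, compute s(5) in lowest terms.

11/18

s(1) = 1/(2 + 1) = 1/3.
s(2) = 1/(1/3 + 1) = 3/4.
s(3) = 1/(3/4 + 1) = 4/7.
s(4) = 1/(4/7 + 1) = 7/11.
s(5) = 1/(7/11 + 1) = 11/18.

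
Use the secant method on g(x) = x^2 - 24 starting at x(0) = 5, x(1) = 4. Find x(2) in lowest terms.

g(5) = 1, g(4) = -8. x(2) = 4 - (-8)·(4 - 5)/((-8) - 1) = 44/9.

44/9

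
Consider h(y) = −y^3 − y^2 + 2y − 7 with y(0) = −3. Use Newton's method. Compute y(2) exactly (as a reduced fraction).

h'(y) = −3y^2 − 2y + 2.
h(−3) = 5, h'(−3) = −19, so y(1) = (−3) − 5/(−19) = −52/19.
h(−52/19) = 3675/6859, h'(−52/19) = −5414/361, so y(2) = (−52/19) − (3675/6859)/(−5414/361) = −277853/102866.

−277853/102866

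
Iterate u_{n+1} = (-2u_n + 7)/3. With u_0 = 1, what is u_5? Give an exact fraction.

353/243

u_1 = (-2·1 + 7)/3 = 5/3.
u_2 = (-2·(5/3) + 7)/3 = 11/9.
u_3 = (-2·(11/9) + 7)/3 = 41/27.
u_4 = (-2·(41/27) + 7)/3 = 107/81.
u_5 = (-2·(107/81) + 7)/3 = 353/243.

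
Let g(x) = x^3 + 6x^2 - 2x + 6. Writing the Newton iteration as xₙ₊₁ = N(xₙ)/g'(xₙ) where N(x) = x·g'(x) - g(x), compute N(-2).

g'(x) = 3x^2 + 12x - 2.
N(x) = x·g'(x) - g(x) = x·(3x^2 + 12x - 2) - (x^3 + 6x^2 - 2x + 6) = 2x^3 + 6x^2 - 6.
N(-2) = 2.

2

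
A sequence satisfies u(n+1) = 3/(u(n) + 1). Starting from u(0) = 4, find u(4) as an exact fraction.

69/47

u(1) = 3/(4 + 1) = 3/5.
u(2) = 3/(3/5 + 1) = 15/8.
u(3) = 3/(15/8 + 1) = 24/23.
u(4) = 3/(24/23 + 1) = 69/47.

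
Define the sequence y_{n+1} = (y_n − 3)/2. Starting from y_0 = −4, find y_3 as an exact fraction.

−25/8

y_1 = ((−4) − 3)/2 = −7/2.
y_2 = ((−7/2) − 3)/2 = −13/4.
y_3 = ((−13/4) − 3)/2 = −25/8.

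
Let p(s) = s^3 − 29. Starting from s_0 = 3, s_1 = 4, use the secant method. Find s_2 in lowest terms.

113/37

p(3) = −2, p(4) = 35. s_2 = 4 − 35·(4 − 3)/(35 − (−2)) = 113/37.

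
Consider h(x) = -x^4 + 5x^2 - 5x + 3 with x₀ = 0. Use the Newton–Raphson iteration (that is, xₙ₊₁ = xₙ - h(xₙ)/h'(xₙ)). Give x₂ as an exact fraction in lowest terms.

-993/85

h'(x) = -4x^3 + 10x - 5.
h(0) = 3, h'(0) = -5, so x₁ = 0 - 3/(-5) = 3/5.
h(3/5) = 1044/625, h'(3/5) = 17/125, so x₂ = (3/5) - (1044/625)/(17/125) = -993/85.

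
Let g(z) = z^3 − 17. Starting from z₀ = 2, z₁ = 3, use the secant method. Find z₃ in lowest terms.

g(2) = −9, g(3) = 10. z₂ = 3 − 10·(3 − 2)/(10 − (−9)) = 47/19.
g(3) = 10, g(47/19) = −12780/6859. z₃ = (47/19) − (−12780/6859)·((47/19) − 3)/((−12780/6859) − 10) = 20801/8137.

20801/8137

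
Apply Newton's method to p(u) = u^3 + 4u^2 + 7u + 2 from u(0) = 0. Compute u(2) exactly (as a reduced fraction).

p'(u) = 3u^2 + 8u + 7.
p(0) = 2, p'(0) = 7, so u(1) = 0 − 2/7 = −2/7.
p(−2/7) = 104/343, p'(−2/7) = 243/49, so u(2) = (−2/7) − (104/343)/(243/49) = −590/1701.

−590/1701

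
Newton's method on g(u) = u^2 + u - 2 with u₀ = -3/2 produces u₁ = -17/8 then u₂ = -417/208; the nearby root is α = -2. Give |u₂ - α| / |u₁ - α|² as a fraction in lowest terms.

4/13

u₁ - α = -17/8 - (-2) = -17/8 + 2 = -1/8, so |u₁ - α| = 1/8.
u₂ - α = -417/208 - (-2) = -417/208 + 2 = -1/208, so |u₂ - α| = 1/208.
|u₁ - α|² = 1/64.
Ratio = (1/208) / (1/64) = 4/13.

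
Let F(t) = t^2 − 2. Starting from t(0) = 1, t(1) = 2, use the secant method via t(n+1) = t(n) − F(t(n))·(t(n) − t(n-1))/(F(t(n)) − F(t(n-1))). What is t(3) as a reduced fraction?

7/5

F(1) = −1, F(2) = 2. t(2) = 2 − 2·(2 − 1)/(2 − (−1)) = 4/3.
F(2) = 2, F(4/3) = −2/9. t(3) = (4/3) − (−2/9)·((4/3) − 2)/((−2/9) − 2) = 7/5.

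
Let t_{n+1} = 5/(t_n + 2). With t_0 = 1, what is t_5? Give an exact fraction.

t_1 = 5/(1 + 2) = 5/3.
t_2 = 5/(5/3 + 2) = 15/11.
t_3 = 5/(15/11 + 2) = 55/37.
t_4 = 5/(55/37 + 2) = 185/129.
t_5 = 5/(185/129 + 2) = 645/443.

645/443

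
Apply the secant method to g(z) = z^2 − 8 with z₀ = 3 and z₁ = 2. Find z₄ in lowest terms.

478/169

g(3) = 1, g(2) = −4. z₂ = 2 − (−4)·(2 − 3)/((−4) − 1) = 14/5.
g(2) = −4, g(14/5) = −4/25. z₃ = (14/5) − (−4/25)·((14/5) − 2)/((−4/25) − (−4)) = 17/6.
g(14/5) = −4/25, g(17/6) = 1/36. z₄ = (17/6) − (1/36)·((17/6) − (14/5))/((1/36) − (−4/25)) = 478/169.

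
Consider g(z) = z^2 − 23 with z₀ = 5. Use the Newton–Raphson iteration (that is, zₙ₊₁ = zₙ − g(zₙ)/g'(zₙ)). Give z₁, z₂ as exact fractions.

z₁ = 24/5, z₂ = 1151/240

g'(z) = 2z.
g(5) = 2, g'(5) = 10, so z₁ = 5 − 2/10 = 24/5.
g(24/5) = 1/25, g'(24/5) = 48/5, so z₂ = (24/5) − (1/25)/(48/5) = 1151/240.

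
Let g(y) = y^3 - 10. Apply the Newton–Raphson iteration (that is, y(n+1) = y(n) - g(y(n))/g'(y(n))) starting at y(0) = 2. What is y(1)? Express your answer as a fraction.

13/6

g'(y) = 3y^2.
g(2) = -2, g'(2) = 12, so y(1) = 2 - (-2)/12 = 13/6.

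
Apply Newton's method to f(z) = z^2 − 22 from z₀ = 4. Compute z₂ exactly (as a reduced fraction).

713/152

f'(z) = 2z.
f(4) = −6, f'(4) = 8, so z₁ = 4 − (−6)/8 = 19/4.
f(19/4) = 9/16, f'(19/4) = 19/2, so z₂ = (19/4) − (9/16)/(19/2) = 713/152.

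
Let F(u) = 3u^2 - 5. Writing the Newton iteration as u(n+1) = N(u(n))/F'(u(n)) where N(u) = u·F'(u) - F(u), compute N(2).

17

F'(u) = 6u.
N(u) = u·F'(u) - F(u) = u·(6u) - (3u^2 - 5) = 3u^2 + 5.
N(2) = 17.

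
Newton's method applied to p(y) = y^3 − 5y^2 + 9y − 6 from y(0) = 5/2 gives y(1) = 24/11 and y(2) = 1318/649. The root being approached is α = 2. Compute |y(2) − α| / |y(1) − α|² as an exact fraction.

55/59

y(1) − α = 24/11 − 2 = 2/11, so |y(1) − α| = 2/11.
y(2) − α = 1318/649 − 2 = 20/649, so |y(2) − α| = 20/649.
|y(1) − α|² = 4/121.
Ratio = (20/649) / (4/121) = 55/59.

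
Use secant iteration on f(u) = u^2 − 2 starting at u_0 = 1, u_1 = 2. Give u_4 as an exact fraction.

58/41

f(1) = −1, f(2) = 2. u_2 = 2 − 2·(2 − 1)/(2 − (−1)) = 4/3.
f(2) = 2, f(4/3) = −2/9. u_3 = (4/3) − (−2/9)·((4/3) − 2)/((−2/9) − 2) = 7/5.
f(4/3) = −2/9, f(7/5) = −1/25. u_4 = (7/5) − (−1/25)·((7/5) − (4/3))/((−1/25) − (−2/9)) = 58/41.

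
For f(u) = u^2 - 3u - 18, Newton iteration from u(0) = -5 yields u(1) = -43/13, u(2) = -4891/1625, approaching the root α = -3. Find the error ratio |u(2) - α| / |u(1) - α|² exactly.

13/125

u(1) - α = -43/13 - (-3) = -43/13 + 3 = -4/13, so |u(1) - α| = 4/13.
u(2) - α = -4891/1625 - (-3) = -4891/1625 + 3 = -16/1625, so |u(2) - α| = 16/1625.
|u(1) - α|² = 16/169.
Ratio = (16/1625) / (16/169) = 13/125.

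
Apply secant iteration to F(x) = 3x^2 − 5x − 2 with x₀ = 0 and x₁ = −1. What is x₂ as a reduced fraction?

F(0) = −2, F(−1) = 6. x₂ = (−1) − 6·((−1) − 0)/(6 − (−2)) = −1/4.

−1/4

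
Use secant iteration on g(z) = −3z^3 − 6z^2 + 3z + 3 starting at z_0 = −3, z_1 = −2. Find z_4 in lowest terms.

g(−3) = 21, g(−2) = −3. z_2 = (−2) − (−3)·((−2) − (−3))/((−3) − 21) = −17/8.
g(−2) = −3, g(−17/8) = −861/512. z_3 = (−17/8) − (−861/512)·((−17/8) − (−2))/((−861/512) − (−3)) = −514/225.
g(−17/8) = −861/512, g(−514/225) = 2277919/3796875. z_4 = (−514/225) − (2277919/3796875)·((−514/225) − (−17/8))/((2277919/3796875) − (−861/512)) = −4950958/2207767.

−4950958/2207767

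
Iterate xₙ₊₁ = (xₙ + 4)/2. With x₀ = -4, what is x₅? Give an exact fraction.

15/4

x₁ = ((-4) + 4)/2 = 0.
x₂ = (0 + 4)/2 = 2.
x₃ = (2 + 4)/2 = 3.
x₄ = (3 + 4)/2 = 7/2.
x₅ = ((7/2) + 4)/2 = 15/4.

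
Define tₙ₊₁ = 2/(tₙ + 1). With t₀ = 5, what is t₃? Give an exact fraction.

4/5

t₁ = 2/(5 + 1) = 1/3.
t₂ = 2/(1/3 + 1) = 3/2.
t₃ = 2/(3/2 + 1) = 4/5.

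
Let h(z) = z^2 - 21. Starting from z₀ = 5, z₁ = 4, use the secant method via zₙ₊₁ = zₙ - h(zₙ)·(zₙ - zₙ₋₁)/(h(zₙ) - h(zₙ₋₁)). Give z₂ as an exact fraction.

h(5) = 4, h(4) = -5. z₂ = 4 - (-5)·(4 - 5)/((-5) - 4) = 41/9.

41/9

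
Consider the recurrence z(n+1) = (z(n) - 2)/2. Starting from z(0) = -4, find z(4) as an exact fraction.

-17/8

z(1) = ((-4) - 2)/2 = -3.
z(2) = ((-3) - 2)/2 = -5/2.
z(3) = ((-5/2) - 2)/2 = -9/4.
z(4) = ((-9/4) - 2)/2 = -17/8.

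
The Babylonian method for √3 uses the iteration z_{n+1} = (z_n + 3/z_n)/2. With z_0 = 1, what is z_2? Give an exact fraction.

7/4

z_1 = (1 + 3/1)/2 = 2.
z_2 = (2 + 3/2)/2 = 7/4.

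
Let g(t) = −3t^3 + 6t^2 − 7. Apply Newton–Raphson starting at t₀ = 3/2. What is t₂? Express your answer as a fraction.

g'(t) = −9t^2 + 12t.
g(3/2) = −29/8, g'(3/2) = −9/4, so t₁ = (3/2) − (−29/8)/(−9/4) = −1/9.
g(−1/9) = −1682/243, g'(−1/9) = −13/9, so t₂ = (−1/9) − (−1682/243)/(−13/9) = −1721/351.

−1721/351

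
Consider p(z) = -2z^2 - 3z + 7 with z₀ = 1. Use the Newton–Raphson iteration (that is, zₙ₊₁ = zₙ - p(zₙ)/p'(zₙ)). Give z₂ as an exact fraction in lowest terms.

505/399

p'(z) = -4z - 3.
p(1) = 2, p'(1) = -7, so z₁ = 1 - 2/(-7) = 9/7.
p(9/7) = -8/49, p'(9/7) = -57/7, so z₂ = (9/7) - (-8/49)/(-57/7) = 505/399.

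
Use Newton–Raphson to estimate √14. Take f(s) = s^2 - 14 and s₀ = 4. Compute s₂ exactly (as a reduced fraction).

449/120

f'(s) = 2s.
f(4) = 2, f'(4) = 8, so s₁ = 4 - 2/8 = 15/4.
f(15/4) = 1/16, f'(15/4) = 15/2, so s₂ = (15/4) - (1/16)/(15/2) = 449/120.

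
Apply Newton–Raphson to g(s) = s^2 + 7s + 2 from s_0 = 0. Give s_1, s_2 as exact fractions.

g'(s) = 2s + 7.
g(0) = 2, g'(0) = 7, so s_1 = 0 - 2/7 = -2/7.
g(-2/7) = 4/49, g'(-2/7) = 45/7, so s_2 = (-2/7) - (4/49)/(45/7) = -94/315.

s_1 = -2/7, s_2 = -94/315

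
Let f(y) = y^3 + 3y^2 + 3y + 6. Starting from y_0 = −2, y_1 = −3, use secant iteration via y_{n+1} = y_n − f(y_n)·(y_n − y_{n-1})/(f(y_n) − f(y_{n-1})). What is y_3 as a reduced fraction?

−422/157

f(−2) = 4, f(−3) = −3. y_2 = (−3) − (−3)·((−3) − (−2))/((−3) − 4) = −18/7.
f(−3) = −3, f(−18/7) = 384/343. y_3 = (−18/7) − (384/343)·((−18/7) − (−3))/((384/343) − (−3)) = −422/157.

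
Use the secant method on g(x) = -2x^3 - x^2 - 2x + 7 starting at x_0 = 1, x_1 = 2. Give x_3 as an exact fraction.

8281/7209

g(1) = 2, g(2) = -17. x_2 = 2 - (-17)·(2 - 1)/((-17) - 2) = 21/19.
g(2) = -17, g(21/19) = 5950/6859. x_3 = (21/19) - (5950/6859)·((21/19) - 2)/((5950/6859) - (-17)) = 8281/7209.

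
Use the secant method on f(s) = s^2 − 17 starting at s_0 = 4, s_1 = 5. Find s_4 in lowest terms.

6263/1519

f(4) = −1, f(5) = 8. s_2 = 5 − 8·(5 − 4)/(8 − (−1)) = 37/9.
f(5) = 8, f(37/9) = −8/81. s_3 = (37/9) − (−8/81)·((37/9) − 5)/((−8/81) − 8) = 169/41.
f(37/9) = −8/81, f(169/41) = −16/1681. s_4 = (169/41) − (−16/1681)·((169/41) − (37/9))/((−16/1681) − (−8/81)) = 6263/1519.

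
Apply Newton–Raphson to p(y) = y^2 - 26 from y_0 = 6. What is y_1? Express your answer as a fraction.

p'(y) = 2y.
p(6) = 10, p'(6) = 12, so y_1 = 6 - 10/12 = 31/6.

31/6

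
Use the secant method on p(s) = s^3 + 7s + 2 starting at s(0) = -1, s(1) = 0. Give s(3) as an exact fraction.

p(-1) = -6, p(0) = 2. s(2) = 0 - 2·(0 - (-1))/(2 - (-6)) = -1/4.
p(0) = 2, p(-1/4) = 15/64. s(3) = (-1/4) - (15/64)·((-1/4) - 0)/((15/64) - 2) = -32/113.

-32/113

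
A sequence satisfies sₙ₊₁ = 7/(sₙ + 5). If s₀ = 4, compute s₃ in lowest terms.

364/323

s₁ = 7/(4 + 5) = 7/9.
s₂ = 7/(7/9 + 5) = 63/52.
s₃ = 7/(63/52 + 5) = 364/323.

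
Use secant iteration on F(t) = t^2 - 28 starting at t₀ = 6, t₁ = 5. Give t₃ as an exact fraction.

F(6) = 8, F(5) = -3. t₂ = 5 - (-3)·(5 - 6)/((-3) - 8) = 58/11.
F(5) = -3, F(58/11) = -24/121. t₃ = (58/11) - (-24/121)·((58/11) - 5)/((-24/121) - (-3)) = 598/113.

598/113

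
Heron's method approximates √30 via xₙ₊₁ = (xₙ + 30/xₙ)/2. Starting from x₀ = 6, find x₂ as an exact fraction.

x₁ = (6 + 30/6)/2 = 11/2.
x₂ = (11/2 + 30/(11/2))/2 = 241/44.

241/44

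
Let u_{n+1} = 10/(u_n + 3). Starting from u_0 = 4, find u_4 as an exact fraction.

u_1 = 10/(4 + 3) = 10/7.
u_2 = 10/(10/7 + 3) = 70/31.
u_3 = 10/(70/31 + 3) = 310/163.
u_4 = 10/(310/163 + 3) = 1630/799.

1630/799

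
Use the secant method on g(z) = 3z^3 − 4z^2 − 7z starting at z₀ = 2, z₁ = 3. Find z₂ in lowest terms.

11/5

g(2) = −6, g(3) = 24. z₂ = 3 − 24·(3 − 2)/(24 − (−6)) = 11/5.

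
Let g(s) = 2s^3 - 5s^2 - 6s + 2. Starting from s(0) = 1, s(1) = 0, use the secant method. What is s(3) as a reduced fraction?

81/284

g(1) = -7, g(0) = 2. s(2) = 0 - 2·(0 - 1)/(2 - (-7)) = 2/9.
g(0) = 2, g(2/9) = 322/729. s(3) = (2/9) - (322/729)·((2/9) - 0)/((322/729) - 2) = 81/284.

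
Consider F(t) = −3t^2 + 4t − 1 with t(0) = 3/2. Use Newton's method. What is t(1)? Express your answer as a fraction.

F'(t) = −6t + 4.
F(3/2) = −7/4, F'(3/2) = −5, so t(1) = (3/2) − (−7/4)/(−5) = 23/20.

23/20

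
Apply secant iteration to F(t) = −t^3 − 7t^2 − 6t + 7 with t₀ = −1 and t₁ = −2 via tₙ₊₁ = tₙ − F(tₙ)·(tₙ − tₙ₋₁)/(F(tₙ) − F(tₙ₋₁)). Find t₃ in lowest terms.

F(−1) = 7, F(−2) = −1. t₂ = (−2) − (−1)·((−2) − (−1))/((−1) − 7) = −15/8.
F(−2) = −1, F(−15/8) = 119/512. t₃ = (−15/8) − (119/512)·((−15/8) − (−2))/((119/512) − (−1)) = −1198/631.

−1198/631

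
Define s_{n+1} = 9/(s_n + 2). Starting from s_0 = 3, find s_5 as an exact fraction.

s_1 = 9/(3 + 2) = 9/5.
s_2 = 9/(9/5 + 2) = 45/19.
s_3 = 9/(45/19 + 2) = 171/83.
s_4 = 9/(171/83 + 2) = 747/337.
s_5 = 9/(747/337 + 2) = 3033/1421.

3033/1421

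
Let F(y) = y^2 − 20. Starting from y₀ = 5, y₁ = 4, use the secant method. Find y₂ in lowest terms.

40/9

F(5) = 5, F(4) = −4. y₂ = 4 − (−4)·(4 − 5)/((−4) − 5) = 40/9.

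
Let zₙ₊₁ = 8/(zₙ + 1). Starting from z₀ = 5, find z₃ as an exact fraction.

56/31

z₁ = 8/(5 + 1) = 4/3.
z₂ = 8/(4/3 + 1) = 24/7.
z₃ = 8/(24/7 + 1) = 56/31.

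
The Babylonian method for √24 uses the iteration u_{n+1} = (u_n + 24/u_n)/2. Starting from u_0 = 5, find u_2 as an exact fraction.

u_1 = (5 + 24/5)/2 = 49/10.
u_2 = (49/10 + 24/(49/10))/2 = 4801/980.

4801/980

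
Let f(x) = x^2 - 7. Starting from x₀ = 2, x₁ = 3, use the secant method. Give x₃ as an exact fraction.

37/14

f(2) = -3, f(3) = 2. x₂ = 3 - 2·(3 - 2)/(2 - (-3)) = 13/5.
f(3) = 2, f(13/5) = -6/25. x₃ = (13/5) - (-6/25)·((13/5) - 3)/((-6/25) - 2) = 37/14.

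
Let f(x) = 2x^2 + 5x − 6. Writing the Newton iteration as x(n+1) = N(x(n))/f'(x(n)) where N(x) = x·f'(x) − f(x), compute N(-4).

38

f'(x) = 4x + 5.
N(x) = x·f'(x) − f(x) = x·(4x + 5) − (2x^2 + 5x − 6) = 2x^2 + 6.
N(-4) = 38.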